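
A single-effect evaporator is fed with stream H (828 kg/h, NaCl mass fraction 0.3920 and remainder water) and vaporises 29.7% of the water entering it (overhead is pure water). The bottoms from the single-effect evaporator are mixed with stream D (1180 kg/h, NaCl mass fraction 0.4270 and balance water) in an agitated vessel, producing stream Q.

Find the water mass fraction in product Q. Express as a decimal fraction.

0.5542

Vapour removed = 0.297×0.608×828 = 149.52 kg/h; concentrate = 678.48 kg/h.
water reaching the mixer = 353.91 (from concentrate) + 1180×0.573 = 1030 kg/h.
Product flow = 678.48 + 1180 = 1858.5 kg/h; water fraction = 0.5542.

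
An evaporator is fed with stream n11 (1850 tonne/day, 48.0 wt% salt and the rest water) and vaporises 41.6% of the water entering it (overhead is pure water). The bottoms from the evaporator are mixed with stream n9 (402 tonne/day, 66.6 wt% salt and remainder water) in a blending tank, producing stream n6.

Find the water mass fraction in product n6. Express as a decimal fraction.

0.376

Vapour removed = 0.416×0.520×1850 = 400.19 tonne/day; concentrate = 1449.8 tonne/day.
water reaching the mixer = 561.81 (from concentrate) + 402×0.334 = 696.08 tonne/day.
Product flow = 1449.8 + 402 = 1851.8 tonne/day; water fraction = 0.376.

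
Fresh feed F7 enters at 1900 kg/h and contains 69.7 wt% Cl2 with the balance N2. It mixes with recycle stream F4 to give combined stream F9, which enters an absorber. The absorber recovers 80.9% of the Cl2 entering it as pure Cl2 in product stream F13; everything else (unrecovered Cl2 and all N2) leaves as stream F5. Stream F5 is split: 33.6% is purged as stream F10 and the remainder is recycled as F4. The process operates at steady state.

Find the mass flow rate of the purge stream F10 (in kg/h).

N2 enters only via F7 and leaves only via the purge: 1900×0.303 = 0.336×(N2 in F5), and the absorber passes all N2, so N2 in F9 = N2 in F5 = 1713.4 kg/h.
Cl2 in F9: m_A = 1900×0.697 + (1−0.336)·(1−0.809)·m_A, so m_A = 1324.3/0.8732 = 1516.6 kg/h.
F5 = (1−0.809)×1516.6 + 1713.4 = 2003.1 kg/h.
Purge F10 = 0.336×2003.1 = 673.03 kg/h.

673 kg/h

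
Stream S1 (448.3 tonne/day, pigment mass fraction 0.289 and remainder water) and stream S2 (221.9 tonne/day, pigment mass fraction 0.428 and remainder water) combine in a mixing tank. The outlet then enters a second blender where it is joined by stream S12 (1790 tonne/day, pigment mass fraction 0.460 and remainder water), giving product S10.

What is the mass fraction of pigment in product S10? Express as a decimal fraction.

Overall, product flow = 2460.2 tonne/day.
pigment in = 448.3×0.289 + 221.9×0.428 + 1790×0.460 = 1047.9 tonne/day.
pigment fraction in S10 = 0.426.

0.426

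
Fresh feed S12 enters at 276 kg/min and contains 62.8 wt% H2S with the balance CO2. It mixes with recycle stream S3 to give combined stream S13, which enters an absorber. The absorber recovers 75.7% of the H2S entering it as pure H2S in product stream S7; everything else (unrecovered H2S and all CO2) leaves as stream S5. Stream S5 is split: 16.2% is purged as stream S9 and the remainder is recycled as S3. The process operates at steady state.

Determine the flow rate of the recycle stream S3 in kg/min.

CO2 enters only via S12 and leaves only via the purge: 276×0.372 = 0.162×(CO2 in S5), and the absorber passes all CO2, so CO2 in S13 = CO2 in S5 = 633.78 kg/min.
H2S in S13: m_A = 276×0.628 + (1−0.162)·(1−0.757)·m_A, so m_A = 173.33/0.7964 = 217.65 kg/min.
S5 = (1−0.757)×217.65 + 633.78 = 686.67 kg/min.
Recycle S3 = (1−0.162)×686.67 = 575.43 kg/min.

575.4 kg/min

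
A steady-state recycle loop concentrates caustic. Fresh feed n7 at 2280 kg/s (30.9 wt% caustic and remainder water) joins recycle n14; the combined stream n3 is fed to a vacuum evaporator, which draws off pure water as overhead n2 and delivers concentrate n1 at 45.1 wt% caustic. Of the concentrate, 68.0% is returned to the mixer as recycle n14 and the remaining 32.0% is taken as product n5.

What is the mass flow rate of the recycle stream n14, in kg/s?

Overall caustic balance (none leaves overhead): caustic in fresh feed = caustic in product, i.e. 2280×0.309 = (1−0.680)·n1·0.451.
n1 = 704.52/(0.451×0.320) = 4881.7 kg/s.
Recycle n14 = 0.680×4881.7 = 3319.5 kg/s.

3320 kg/s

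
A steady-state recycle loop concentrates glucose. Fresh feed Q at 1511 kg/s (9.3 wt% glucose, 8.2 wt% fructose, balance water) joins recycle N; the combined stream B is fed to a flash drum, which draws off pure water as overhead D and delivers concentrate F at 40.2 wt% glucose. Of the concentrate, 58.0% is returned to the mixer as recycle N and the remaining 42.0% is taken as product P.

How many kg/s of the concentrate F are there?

832.3 kg/s

Overall glucose balance (none leaves overhead): glucose in fresh feed = glucose in product, i.e. 1511×0.093 = (1−0.580)·F·0.402.
F = 140.52/(0.402×0.420) = 832.29 kg/s.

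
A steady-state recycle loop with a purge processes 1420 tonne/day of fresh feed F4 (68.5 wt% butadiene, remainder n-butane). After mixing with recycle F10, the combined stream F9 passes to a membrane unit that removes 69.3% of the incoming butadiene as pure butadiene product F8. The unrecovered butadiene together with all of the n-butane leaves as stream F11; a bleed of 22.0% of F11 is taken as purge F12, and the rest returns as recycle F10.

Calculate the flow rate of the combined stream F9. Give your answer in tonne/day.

n-butane enters only via F4 and leaves only via the purge: 1420×0.315 = 0.220×(n-butane in F11), and the membrane unit passes all n-butane, so n-butane in F9 = n-butane in F11 = 2033.2 tonne/day.
butadiene in F9: m_A = 1420×0.685 + (1−0.220)·(1−0.693)·m_A, so m_A = 972.7/0.7605 = 1279 tonne/day.
F9 = 1279 + 2033.2 = 3312.1 tonne/day.

3312 tonne/day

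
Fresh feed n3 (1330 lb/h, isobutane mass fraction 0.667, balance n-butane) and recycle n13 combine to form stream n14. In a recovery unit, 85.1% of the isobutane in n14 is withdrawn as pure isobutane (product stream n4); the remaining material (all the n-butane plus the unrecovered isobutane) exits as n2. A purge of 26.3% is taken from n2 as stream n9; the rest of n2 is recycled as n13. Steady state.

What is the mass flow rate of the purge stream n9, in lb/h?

n-butane enters only via n3 and leaves only via the purge: 1330×0.333 = 0.263×(n-butane in n2), and the recovery unit passes all n-butane, so n-butane in n14 = n-butane in n2 = 1684 lb/h.
isobutane in n14: m_A = 1330×0.667 + (1−0.263)·(1−0.851)·m_A, so m_A = 887.11/0.8902 = 996.54 lb/h.
n2 = (1−0.851)×996.54 + 1684 = 1832.5 lb/h.
Purge n9 = 0.263×1832.5 = 481.94 lb/h.

481.9 lb/h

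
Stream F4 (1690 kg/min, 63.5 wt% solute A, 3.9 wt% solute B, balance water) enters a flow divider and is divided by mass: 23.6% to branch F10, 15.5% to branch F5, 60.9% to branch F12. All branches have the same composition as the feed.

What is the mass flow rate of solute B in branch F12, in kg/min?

40.14 kg/min

Branch F12 total = 0.609×1690 = 1029.2 kg/min.
solute B in F12 = 0.039×1029.2 = 40.139 kg/min.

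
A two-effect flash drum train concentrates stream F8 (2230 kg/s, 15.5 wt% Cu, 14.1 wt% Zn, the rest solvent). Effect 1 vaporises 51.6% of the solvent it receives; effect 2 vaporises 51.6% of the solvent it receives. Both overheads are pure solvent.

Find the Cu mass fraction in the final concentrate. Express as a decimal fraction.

0.336

solvent in feed = 2230×0.704 = 1569.9 kg/s.
After stage 1: solvent left = (1−0.516)×1569.9 = 759.84; stream total = 1419.9 kg/s.
After stage 2: solvent left = (1−0.516)×759.84 = 367.76; final concentrate = 1027.8 kg/s.
Cu fraction = 345.65/1027.8 = 0.336.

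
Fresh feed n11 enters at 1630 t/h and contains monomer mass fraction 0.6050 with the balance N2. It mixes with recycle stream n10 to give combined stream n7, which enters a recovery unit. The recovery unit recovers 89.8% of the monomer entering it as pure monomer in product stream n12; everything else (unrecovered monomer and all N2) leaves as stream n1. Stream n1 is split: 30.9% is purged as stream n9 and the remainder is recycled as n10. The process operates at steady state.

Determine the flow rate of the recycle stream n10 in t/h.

1515 t/h

N2 enters only via n11 and leaves only via the purge: 1630×0.395 = 0.309×(N2 in n1), and the recovery unit passes all N2, so N2 in n7 = N2 in n1 = 2083.7 t/h.
monomer in n7: m_A = 1630×0.605 + (1−0.309)·(1−0.898)·m_A, so m_A = 986.15/0.9295 = 1060.9 t/h.
n1 = (1−0.898)×1060.9 + 2083.7 = 2191.9 t/h.
Recycle n10 = (1−0.309)×2191.9 = 1514.6 t/h.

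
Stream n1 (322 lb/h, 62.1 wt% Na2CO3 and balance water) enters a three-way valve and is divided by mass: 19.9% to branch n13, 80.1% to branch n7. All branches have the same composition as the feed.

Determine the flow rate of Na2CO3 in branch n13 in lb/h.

Branch n13 total = 0.199×322 = 64.078 lb/h.
Na2CO3 in n13 = 0.621×64.078 = 39.792 lb/h.

39.79 lb/h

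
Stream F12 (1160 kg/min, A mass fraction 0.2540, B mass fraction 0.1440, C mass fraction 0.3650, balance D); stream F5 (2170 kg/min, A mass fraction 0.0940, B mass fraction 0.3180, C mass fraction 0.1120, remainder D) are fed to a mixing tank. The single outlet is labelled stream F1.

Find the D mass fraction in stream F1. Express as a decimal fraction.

Total flow out = 1160 + 2170 = 3330 kg/min.
D in = 1160×0.237 + 2170×0.476 = 1307.8 kg/min.
D mass fraction in F1 = 1307.8/3330 = 0.3927.

0.3927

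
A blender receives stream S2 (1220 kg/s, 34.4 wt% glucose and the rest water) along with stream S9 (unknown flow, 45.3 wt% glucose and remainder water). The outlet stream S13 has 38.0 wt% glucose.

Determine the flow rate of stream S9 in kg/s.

601.6 kg/s

Let S9 be the unknown flow. Total out = 1220 + S9.
glucose balance: 419.68 + 0.453·S9 = 0.380·(1220 + S9)
(0.453 − 0.380)·S9 = 0.380×1220 − 419.68 = 43.92
S9 = 43.92 / 0.073 = 601.64 kg/s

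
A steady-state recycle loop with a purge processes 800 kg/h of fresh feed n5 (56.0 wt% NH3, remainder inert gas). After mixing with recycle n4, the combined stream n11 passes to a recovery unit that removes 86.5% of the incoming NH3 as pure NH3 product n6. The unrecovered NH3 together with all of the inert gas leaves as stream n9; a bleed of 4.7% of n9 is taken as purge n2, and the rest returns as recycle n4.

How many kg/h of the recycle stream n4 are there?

inert gas enters only via n5 and leaves only via the purge: 800×0.440 = 0.047×(inert gas in n9), and the recovery unit passes all inert gas, so inert gas in n11 = inert gas in n9 = 7489.4 kg/h.
NH3 in n11: m_A = 800×0.560 + (1−0.047)·(1−0.865)·m_A, so m_A = 448/0.8713 = 514.15 kg/h.
n9 = (1−0.865)×514.15 + 7489.4 = 7558.8 kg/h.
Recycle n4 = (1−0.047)×7558.8 = 7203.5 kg/h.

7204 kg/h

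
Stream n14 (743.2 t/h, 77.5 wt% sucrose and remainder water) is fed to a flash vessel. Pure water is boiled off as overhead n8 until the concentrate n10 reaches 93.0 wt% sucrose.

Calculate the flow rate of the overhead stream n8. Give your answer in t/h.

sucrose is conserved: 743.2×0.775 = 575.98 t/h all reports to the concentrate.
Concentrate = 575.98/(target fraction) = 619.33 t/h.
Overhead = 743.2 − 619.33 = 123.87 t/h.

123.9 t/h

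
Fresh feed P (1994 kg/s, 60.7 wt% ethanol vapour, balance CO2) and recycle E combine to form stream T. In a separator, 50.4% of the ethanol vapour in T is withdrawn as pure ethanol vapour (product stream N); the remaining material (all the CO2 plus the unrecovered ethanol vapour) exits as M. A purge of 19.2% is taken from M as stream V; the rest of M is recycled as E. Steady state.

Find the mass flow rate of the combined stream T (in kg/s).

CO2 enters only via P and leaves only via the purge: 1994×0.393 = 0.192×(CO2 in M), and the separator passes all CO2, so CO2 in T = CO2 in M = 4081.5 kg/s.
ethanol vapour in T: m_A = 1994×0.607 + (1−0.192)·(1−0.504)·m_A, so m_A = 1210.4/0.5992 = 2019.8 kg/s.
T = 2019.8 + 4081.5 = 6101.3 kg/s.

6101 kg/s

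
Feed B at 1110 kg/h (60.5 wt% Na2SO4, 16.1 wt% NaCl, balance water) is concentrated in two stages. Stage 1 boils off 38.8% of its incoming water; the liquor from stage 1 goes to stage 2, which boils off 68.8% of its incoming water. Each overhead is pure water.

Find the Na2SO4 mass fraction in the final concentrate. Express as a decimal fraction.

0.746

water in feed = 1110×0.234 = 259.74 kg/h.
After stage 1: water left = (1−0.388)×259.74 = 158.96; stream total = 1009.2 kg/h.
After stage 2: water left = (1−0.688)×158.96 = 49.596; final concentrate = 899.86 kg/h.
Na2SO4 fraction = 671.55/899.86 = 0.746.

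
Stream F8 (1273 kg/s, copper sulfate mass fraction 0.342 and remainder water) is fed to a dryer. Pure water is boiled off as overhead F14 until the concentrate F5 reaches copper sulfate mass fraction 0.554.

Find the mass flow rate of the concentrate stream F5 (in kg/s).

785.9 kg/s

copper sulfate is conserved: 1273×0.342 = 435.37 kg/s all reports to the concentrate.
Concentrate = 435.37/(target fraction) = 785.86 kg/s.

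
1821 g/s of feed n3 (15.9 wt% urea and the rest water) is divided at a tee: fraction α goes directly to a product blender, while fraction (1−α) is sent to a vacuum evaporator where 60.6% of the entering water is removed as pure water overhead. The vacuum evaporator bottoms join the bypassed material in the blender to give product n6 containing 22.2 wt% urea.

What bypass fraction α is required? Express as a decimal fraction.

0.443

All 1821×0.159 = 289.54 g/s of urea reaches n6, so n6 = 289.54/0.222 = 1304.2 g/s and vapour = 516.77 g/s.
The evaporator receives (1−α)·1821 of feed at 0.841 water and removes 0.606 of that water:
0.606×0.841×(1−α)×1821 = 516.77
(1−α) = 516.77/928.07 = 0.5568;  α = 0.4432.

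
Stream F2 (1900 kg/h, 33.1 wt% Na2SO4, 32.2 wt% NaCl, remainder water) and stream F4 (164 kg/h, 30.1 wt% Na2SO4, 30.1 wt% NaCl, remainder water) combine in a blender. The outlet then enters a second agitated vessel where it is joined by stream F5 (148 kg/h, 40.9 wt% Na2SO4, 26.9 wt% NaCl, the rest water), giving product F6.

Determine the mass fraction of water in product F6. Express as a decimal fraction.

Overall, product flow = 2212 kg/h.
water in = 1900×0.347 + 164×0.398 + 148×0.322 = 772.23 kg/h.
water fraction in F6 = 0.349.

0.349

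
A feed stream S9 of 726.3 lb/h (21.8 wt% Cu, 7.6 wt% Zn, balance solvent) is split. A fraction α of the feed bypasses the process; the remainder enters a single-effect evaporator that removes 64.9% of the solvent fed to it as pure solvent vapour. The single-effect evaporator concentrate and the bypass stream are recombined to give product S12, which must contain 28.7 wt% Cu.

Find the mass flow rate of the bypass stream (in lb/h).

345.2 lb/h

All 726.3×0.218 = 158.33 lb/h of Cu reaches S12, so S12 = 158.33/0.287 = 551.68 lb/h and vapour = 174.62 lb/h.
The evaporator receives (1−α)·726.3 of feed at 0.706 solvent and removes 0.649 of that solvent:
0.649×0.706×(1−α)×726.3 = 174.62
(1−α) = 174.62/332.79 = 0.5247;  α = 0.4753.
Bypass flow = 0.4753×726.3 = 345.2 lb/h.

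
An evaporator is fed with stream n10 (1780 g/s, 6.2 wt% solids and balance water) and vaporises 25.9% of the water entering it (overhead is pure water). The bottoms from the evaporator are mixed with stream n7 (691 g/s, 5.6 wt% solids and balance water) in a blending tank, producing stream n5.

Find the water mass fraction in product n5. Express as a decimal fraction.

Vapour removed = 0.259×0.938×1780 = 432.44 g/s; concentrate = 1347.6 g/s.
water reaching the mixer = 1237.2 (from concentrate) + 691×0.944 = 1889.5 g/s.
Product flow = 1347.6 + 691 = 2038.6 g/s; water fraction = 0.927.

0.927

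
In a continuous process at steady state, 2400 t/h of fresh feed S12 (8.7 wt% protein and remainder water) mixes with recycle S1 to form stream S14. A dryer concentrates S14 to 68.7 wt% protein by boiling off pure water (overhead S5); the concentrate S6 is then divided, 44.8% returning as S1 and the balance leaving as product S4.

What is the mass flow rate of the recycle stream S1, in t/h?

246.7 t/h

Overall protein balance (none leaves overhead): protein in fresh feed = protein in product, i.e. 2400×0.087 = (1−0.448)·S6·0.687.
S6 = 208.8/(0.687×0.552) = 550.6 t/h.
Recycle S1 = 0.448×550.6 = 246.67 t/h.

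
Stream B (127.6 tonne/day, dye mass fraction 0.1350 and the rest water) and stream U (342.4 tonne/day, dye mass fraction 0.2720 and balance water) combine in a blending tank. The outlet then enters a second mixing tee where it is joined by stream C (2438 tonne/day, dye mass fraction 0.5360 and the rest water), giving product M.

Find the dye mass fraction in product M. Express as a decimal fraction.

Overall, product flow = 2908 tonne/day.
dye in = 127.6×0.135 + 342.4×0.272 + 2438×0.536 = 1417.1 tonne/day.
dye fraction in M = 0.4873.

0.4873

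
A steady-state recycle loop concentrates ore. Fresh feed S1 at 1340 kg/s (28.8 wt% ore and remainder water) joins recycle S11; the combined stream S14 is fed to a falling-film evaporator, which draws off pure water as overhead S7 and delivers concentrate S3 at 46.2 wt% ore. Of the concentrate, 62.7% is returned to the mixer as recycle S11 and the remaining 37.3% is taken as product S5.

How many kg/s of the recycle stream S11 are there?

1404 kg/s

Overall ore balance (none leaves overhead): ore in fresh feed = ore in product, i.e. 1340×0.288 = (1−0.627)·S3·0.462.
S3 = 385.92/(0.462×0.373) = 2239.5 kg/s.
Recycle S11 = 0.627×2239.5 = 1404.2 kg/s.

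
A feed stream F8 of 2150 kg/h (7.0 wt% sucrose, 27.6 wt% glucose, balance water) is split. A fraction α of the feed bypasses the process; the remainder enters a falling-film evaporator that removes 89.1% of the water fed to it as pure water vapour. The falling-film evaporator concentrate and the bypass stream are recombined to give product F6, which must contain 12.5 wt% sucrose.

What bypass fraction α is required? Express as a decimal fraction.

All 2150×0.070 = 150.5 kg/h of sucrose reaches F6, so F6 = 150.5/0.125 = 1204 kg/h and vapour = 946 kg/h.
The evaporator receives (1−α)·2150 of feed at 0.654 water and removes 0.891 of that water:
0.891×0.654×(1−α)×2150 = 946
(1−α) = 946/1252.8 = 0.7551;  α = 0.2449.

0.245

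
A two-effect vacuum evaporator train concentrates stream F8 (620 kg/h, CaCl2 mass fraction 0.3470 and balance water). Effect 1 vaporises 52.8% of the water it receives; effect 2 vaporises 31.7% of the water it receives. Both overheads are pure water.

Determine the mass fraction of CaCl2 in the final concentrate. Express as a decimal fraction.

water in feed = 620×0.653 = 404.86 kg/h.
After stage 1: water left = (1−0.528)×404.86 = 191.09; stream total = 406.23 kg/h.
After stage 2: water left = (1−0.317)×191.09 = 130.52; final concentrate = 345.66 kg/h.
CaCl2 fraction = 215.14/345.66 = 0.6224.

0.6224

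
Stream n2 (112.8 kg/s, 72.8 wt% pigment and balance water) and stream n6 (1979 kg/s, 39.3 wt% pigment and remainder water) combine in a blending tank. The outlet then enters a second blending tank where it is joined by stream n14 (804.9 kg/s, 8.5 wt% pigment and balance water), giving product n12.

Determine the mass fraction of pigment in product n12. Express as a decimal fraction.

0.3205

Overall, product flow = 2896.7 kg/s.
pigment in = 112.8×0.728 + 1979×0.393 + 804.9×0.085 = 928.28 kg/s.
pigment fraction in n12 = 0.3205.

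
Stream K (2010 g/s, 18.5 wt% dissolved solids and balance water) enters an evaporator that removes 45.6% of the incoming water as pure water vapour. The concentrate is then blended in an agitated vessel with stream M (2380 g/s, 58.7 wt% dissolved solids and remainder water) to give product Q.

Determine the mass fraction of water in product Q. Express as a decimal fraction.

Vapour removed = 0.456×0.815×2010 = 747 g/s; concentrate = 1263 g/s.
water reaching the mixer = 891.15 (from concentrate) + 2380×0.413 = 1874.1 g/s.
Product flow = 1263 + 2380 = 3643 g/s; water fraction = 0.514.

0.514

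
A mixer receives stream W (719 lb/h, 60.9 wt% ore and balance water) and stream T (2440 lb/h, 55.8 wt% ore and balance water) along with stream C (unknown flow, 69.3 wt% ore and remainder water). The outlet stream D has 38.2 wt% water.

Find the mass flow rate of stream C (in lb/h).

2038 lb/h

Let C be the unknown flow. Total out = 3159 + C.
water balance: 1359.6 + 0.307·C = 0.382·(3159 + C)
(0.307 − 0.382)·C = 0.382×3159 − 1359.6 = -152.87
C = -152.87 / -0.075 = 2038.3 lb/h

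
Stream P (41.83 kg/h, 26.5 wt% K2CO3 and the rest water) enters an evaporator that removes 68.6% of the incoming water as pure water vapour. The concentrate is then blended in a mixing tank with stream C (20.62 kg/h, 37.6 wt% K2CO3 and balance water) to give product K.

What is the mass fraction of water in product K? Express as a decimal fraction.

0.545

Vapour removed = 0.686×0.735×41.83 = 21.091 kg/h; concentrate = 20.739 kg/h.
water reaching the mixer = 9.6539 (from concentrate) + 20.62×0.624 = 22.521 kg/h.
Product flow = 20.739 + 20.62 = 41.359 kg/h; water fraction = 0.545.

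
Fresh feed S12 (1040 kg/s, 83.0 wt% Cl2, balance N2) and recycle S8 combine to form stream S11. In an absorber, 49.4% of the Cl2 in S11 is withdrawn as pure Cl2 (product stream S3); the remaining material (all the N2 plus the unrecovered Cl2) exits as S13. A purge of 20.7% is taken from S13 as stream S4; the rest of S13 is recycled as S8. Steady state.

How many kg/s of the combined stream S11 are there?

N2 enters only via S12 and leaves only via the purge: 1040×0.170 = 0.207×(N2 in S13), and the absorber passes all N2, so N2 in S11 = N2 in S13 = 854.11 kg/s.
Cl2 in S11: m_A = 1040×0.830 + (1−0.207)·(1−0.494)·m_A, so m_A = 863.2/0.5987 = 1441.7 kg/s.
S11 = 1441.7 + 854.11 = 2295.8 kg/s.

2296 kg/s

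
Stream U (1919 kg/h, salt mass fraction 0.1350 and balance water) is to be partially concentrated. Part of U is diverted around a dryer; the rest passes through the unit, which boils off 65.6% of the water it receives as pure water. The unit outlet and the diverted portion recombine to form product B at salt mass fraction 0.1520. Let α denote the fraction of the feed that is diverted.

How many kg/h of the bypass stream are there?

1541 kg/h

All 1919×0.135 = 259.06 kg/h of salt reaches B, so B = 259.06/0.152 = 1704.4 kg/h and vapour = 214.62 kg/h.
The evaporator receives (1−α)·1919 of feed at 0.865 water and removes 0.656 of that water:
0.656×0.865×(1−α)×1919 = 214.62
(1−α) = 214.62/1088.9 = 0.1971;  α = 0.8029.
Bypass flow = 0.8029×1919 = 1540.8 kg/h.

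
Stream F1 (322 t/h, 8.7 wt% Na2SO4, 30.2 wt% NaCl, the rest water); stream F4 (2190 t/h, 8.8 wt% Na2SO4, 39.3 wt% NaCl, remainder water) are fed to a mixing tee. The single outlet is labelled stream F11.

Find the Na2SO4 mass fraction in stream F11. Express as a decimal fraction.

0.088

Total flow out = 322 + 2190 = 2512 t/h.
Na2SO4 in = 322×0.087 + 2190×0.088 = 220.73 t/h.
Na2SO4 mass fraction in F11 = 220.73/2512 = 0.088.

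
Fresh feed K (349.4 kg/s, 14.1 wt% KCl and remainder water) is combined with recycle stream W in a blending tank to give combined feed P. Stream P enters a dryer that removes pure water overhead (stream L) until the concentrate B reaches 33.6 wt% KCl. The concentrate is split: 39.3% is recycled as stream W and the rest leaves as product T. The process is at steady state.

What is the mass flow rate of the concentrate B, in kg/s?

241.6 kg/s

Overall KCl balance (none leaves overhead): KCl in fresh feed = KCl in product, i.e. 349.4×0.141 = (1−0.393)·B·0.336.
B = 49.265/(0.336×0.607) = 241.55 kg/s.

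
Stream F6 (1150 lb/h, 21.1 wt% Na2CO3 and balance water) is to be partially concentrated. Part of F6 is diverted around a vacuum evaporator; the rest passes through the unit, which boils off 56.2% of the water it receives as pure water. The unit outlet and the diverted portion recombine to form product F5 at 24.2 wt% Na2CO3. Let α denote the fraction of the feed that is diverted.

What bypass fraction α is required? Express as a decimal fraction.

0.711

All 1150×0.211 = 242.65 lb/h of Na2CO3 reaches F5, so F5 = 242.65/0.242 = 1002.7 lb/h and vapour = 147.31 lb/h.
The evaporator receives (1−α)·1150 of feed at 0.789 water and removes 0.562 of that water:
0.562×0.789×(1−α)×1150 = 147.31
(1−α) = 147.31/509.93 = 0.2889;  α = 0.7111.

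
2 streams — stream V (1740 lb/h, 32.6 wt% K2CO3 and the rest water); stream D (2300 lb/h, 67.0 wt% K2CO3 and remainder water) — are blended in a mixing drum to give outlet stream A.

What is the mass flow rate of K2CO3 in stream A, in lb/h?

K2CO3 out = K2CO3 in = 1740×0.326 + 2300×0.670 = 2108.2 lb/h.

2108 lb/h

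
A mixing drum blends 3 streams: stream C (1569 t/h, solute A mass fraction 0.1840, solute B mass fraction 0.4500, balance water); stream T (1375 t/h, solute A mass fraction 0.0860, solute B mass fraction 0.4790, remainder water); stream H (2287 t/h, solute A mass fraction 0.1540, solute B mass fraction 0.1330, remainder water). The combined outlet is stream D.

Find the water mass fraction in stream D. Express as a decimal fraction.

Total flow out = 1569 + 1375 + 2287 = 5231 t/h.
water in = 1569×0.366 + 1375×0.435 + 2287×0.713 = 2803 t/h.
water mass fraction in D = 2803/5231 = 0.5358.

0.5358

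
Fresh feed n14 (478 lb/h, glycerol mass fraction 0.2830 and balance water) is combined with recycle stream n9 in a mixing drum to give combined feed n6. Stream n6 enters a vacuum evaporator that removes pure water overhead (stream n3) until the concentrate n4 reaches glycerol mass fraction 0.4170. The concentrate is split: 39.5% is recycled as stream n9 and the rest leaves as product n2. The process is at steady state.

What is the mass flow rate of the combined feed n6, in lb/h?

689.8 lb/h

Overall glycerol balance (none leaves overhead): glycerol in fresh feed = glycerol in product, i.e. 478×0.283 = (1−0.395)·n4·0.417.
n4 = 135.27/(0.417×0.605) = 536.2 lb/h.
Recycle n9 = 0.395×536.2 = 211.8 lb/h.
Combined feed n6 = 478 + 211.8 = 689.8 lb/h.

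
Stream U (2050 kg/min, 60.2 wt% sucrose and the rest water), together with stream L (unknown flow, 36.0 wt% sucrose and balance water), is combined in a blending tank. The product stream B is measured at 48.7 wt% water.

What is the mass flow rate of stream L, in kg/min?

Let L be the unknown flow. Total out = 2050 + L.
water balance: 815.9 + 0.640·L = 0.487·(2050 + L)
(0.640 − 0.487)·L = 0.487×2050 − 815.9 = 182.45
L = 182.45 / 0.153 = 1192.5 kg/min

1192 kg/min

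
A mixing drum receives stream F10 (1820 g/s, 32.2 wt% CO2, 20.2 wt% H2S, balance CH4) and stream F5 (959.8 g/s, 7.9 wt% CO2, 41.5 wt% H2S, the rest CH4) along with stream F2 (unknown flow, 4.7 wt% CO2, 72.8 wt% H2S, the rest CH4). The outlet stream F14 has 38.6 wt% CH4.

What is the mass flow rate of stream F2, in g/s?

1733 g/s

Let F2 be the unknown flow. Total out = 2779.8 + F2.
CH4 balance: 1352 + 0.225·F2 = 0.386·(2779.8 + F2)
(0.225 − 0.386)·F2 = 0.386×2779.8 − 1352 = -278.98
F2 = -278.98 / -0.161 = 1732.8 g/s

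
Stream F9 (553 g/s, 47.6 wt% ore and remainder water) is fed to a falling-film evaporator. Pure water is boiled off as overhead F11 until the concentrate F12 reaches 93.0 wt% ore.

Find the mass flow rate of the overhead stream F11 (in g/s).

ore is conserved: 553×0.476 = 263.23 g/s all reports to the concentrate.
Concentrate = 263.23/(target fraction) = 283.04 g/s.
Overhead = 553 − 283.04 = 269.96 g/s.

270 g/s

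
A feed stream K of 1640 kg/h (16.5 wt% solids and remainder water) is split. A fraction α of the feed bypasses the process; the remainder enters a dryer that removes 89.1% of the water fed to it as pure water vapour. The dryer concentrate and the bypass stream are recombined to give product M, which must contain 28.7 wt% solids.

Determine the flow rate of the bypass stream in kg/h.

All 1640×0.165 = 270.6 kg/h of solids reaches M, so M = 270.6/0.287 = 942.86 kg/h and vapour = 697.14 kg/h.
The evaporator receives (1−α)·1640 of feed at 0.835 water and removes 0.891 of that water:
0.891×0.835×(1−α)×1640 = 697.14
(1−α) = 697.14/1220.1 = 0.5714;  α = 0.4286.
Bypass flow = 0.4286×1640 = 702.96 kg/h.

703 kg/h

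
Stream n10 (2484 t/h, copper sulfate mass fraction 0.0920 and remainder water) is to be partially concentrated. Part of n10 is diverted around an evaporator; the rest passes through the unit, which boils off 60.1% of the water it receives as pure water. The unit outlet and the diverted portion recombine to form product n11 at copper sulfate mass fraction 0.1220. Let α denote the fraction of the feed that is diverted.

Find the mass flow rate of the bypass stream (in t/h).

1365 t/h

All 2484×0.092 = 228.53 t/h of copper sulfate reaches n11, so n11 = 228.53/0.122 = 1873.2 t/h and vapour = 610.82 t/h.
The evaporator receives (1−α)·2484 of feed at 0.908 water and removes 0.601 of that water:
0.601×0.908×(1−α)×2484 = 610.82
(1−α) = 610.82/1355.5 = 0.4506;  α = 0.5494.
Bypass flow = 0.5494×2484 = 1364.7 t/h.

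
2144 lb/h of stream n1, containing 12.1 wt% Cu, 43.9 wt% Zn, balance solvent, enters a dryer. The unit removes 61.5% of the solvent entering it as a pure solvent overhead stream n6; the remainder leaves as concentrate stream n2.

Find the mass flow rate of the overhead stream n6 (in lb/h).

580.2 lb/h

solvent entering = 2144×0.440 = 943.36 lb/h; overhead removed = 0.615×943.36 = 580.17 lb/h.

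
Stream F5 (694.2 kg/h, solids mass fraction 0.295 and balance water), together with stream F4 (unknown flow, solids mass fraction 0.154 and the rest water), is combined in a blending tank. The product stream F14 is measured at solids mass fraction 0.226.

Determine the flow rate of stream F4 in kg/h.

Let F4 be the unknown flow. Total out = 694.2 + F4.
solids balance: 204.79 + 0.154·F4 = 0.226·(694.2 + F4)
(0.154 − 0.226)·F4 = 0.226×694.2 − 204.79 = -47.9
F4 = -47.9 / -0.072 = 665.27 kg/h

665.3 kg/h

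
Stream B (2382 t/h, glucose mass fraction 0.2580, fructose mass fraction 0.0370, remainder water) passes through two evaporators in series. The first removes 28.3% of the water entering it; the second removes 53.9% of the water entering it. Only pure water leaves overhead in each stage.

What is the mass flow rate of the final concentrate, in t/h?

water in feed = 2382×0.705 = 1679.3 t/h.
After stage 1: water left = (1−0.283)×1679.3 = 1204.1; stream total = 1906.8 t/h.
After stage 2: water left = (1−0.539)×1204.1 = 555.07; final concentrate = 1257.8 t/h.

1258 t/h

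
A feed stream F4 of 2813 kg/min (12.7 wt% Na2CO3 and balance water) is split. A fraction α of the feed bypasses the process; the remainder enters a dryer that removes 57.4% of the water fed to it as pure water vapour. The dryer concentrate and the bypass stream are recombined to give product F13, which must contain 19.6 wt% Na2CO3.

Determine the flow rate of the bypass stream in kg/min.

All 2813×0.127 = 357.25 kg/min of Na2CO3 reaches F13, so F13 = 357.25/0.196 = 1822.7 kg/min and vapour = 990.29 kg/min.
The evaporator receives (1−α)·2813 of feed at 0.873 water and removes 0.574 of that water:
0.574×0.873×(1−α)×2813 = 990.29
(1−α) = 990.29/1409.6 = 0.7025;  α = 0.2975.
Bypass flow = 0.2975×2813 = 836.77 kg/min.

836.8 kg/min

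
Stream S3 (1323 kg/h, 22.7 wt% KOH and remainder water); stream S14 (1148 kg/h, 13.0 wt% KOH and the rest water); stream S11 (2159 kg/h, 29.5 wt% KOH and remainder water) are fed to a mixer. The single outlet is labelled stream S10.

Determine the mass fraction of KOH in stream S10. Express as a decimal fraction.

Total flow out = 1323 + 1148 + 2159 = 4630 kg/h.
KOH in = 1323×0.227 + 1148×0.130 + 2159×0.295 = 1086.5 kg/h.
KOH mass fraction in S10 = 1086.5/4630 = 0.2347.

0.2347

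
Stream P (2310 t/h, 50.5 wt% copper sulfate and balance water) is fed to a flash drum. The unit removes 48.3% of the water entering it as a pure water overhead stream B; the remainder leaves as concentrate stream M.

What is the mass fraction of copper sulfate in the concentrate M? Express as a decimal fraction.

copper sulfate is not removed: 2310×0.505 = 1166.5 t/h of copper sulfate enters M.
water entering = 2310×0.495 = 1143.5 t/h; overhead removed = 0.483×1143.5 = 552.29 t/h.
Concentrate = 2310 − 552.29 = 1757.7 t/h.
Mass fraction = 1166.5/1757.7 = 0.664.

0.664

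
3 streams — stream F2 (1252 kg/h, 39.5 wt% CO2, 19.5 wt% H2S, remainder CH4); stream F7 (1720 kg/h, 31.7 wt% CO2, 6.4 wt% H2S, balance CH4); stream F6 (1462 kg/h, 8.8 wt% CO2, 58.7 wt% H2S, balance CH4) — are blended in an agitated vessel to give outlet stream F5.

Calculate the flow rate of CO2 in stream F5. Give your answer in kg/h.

CO2 out = CO2 in = 1252×0.395 + 1720×0.317 + 1462×0.088 = 1168.4 kg/h.

1168 kg/h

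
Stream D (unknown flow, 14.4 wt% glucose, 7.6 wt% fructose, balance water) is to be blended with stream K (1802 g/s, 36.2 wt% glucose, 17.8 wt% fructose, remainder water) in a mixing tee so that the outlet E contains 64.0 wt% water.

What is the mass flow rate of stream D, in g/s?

2317 g/s

Let D be the unknown flow. Total out = 1802 + D.
water balance: 828.92 + 0.780·D = 0.640·(1802 + D)
(0.780 − 0.640)·D = 0.640×1802 − 828.92 = 324.36
D = 324.36 / 0.140 = 2316.9 g/s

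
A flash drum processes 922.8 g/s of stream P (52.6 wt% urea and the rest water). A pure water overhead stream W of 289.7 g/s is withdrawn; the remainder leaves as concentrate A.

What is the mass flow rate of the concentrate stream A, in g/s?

633.1 g/s

Concentrate = 922.8 − 289.7 = 633.1 g/s.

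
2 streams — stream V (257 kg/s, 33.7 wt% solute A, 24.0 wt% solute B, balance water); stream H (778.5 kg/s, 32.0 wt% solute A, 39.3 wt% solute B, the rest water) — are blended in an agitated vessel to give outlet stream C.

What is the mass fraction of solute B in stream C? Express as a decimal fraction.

Total flow out = 257 + 778.5 = 1035.5 kg/s.
solute B in = 257×0.240 + 778.5×0.393 = 367.63 kg/s.
solute B mass fraction in C = 367.63/1035.5 = 0.355.

0.355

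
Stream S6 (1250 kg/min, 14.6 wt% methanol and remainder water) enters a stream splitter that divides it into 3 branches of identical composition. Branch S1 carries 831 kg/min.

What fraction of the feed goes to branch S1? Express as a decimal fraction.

0.665

Fraction to S1 = 831/1250 = 0.6648.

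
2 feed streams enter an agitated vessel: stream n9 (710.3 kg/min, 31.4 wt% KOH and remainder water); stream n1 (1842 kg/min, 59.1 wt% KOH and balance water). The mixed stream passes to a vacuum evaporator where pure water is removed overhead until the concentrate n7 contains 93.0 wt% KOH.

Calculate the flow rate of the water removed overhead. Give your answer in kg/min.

KOH entering = 710.3×0.314 + 1842×0.591 = 1311.7 kg/min.
All KOH reports to n7, so n7 = 1311.7/0.930 = 1410.4 kg/min.
Total feed = 2552.3 kg/min; overhead = 2552.3 − 1410.4 = 1141.9 kg/min.

1142 kg/min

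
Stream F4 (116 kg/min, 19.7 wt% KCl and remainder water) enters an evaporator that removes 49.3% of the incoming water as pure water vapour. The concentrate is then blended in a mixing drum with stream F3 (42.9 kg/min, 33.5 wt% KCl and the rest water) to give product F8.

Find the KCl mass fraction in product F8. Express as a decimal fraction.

Vapour removed = 0.493×0.803×116 = 45.922 kg/min; concentrate = 70.078 kg/min.
KCl reaching the mixer = 22.852 (from concentrate) + 42.9×0.335 = 37.224 kg/min.
Product flow = 70.078 + 42.9 = 112.98 kg/min; KCl fraction = 0.329.

0.329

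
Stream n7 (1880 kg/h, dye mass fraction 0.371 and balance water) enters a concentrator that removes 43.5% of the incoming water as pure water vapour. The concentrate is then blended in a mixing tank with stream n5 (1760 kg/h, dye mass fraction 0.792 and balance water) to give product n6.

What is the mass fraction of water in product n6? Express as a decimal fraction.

0.331

Vapour removed = 0.435×0.629×1880 = 514.4 kg/h; concentrate = 1365.6 kg/h.
water reaching the mixer = 668.12 (from concentrate) + 1760×0.208 = 1034.2 kg/h.
Product flow = 1365.6 + 1760 = 3125.6 kg/h; water fraction = 0.331.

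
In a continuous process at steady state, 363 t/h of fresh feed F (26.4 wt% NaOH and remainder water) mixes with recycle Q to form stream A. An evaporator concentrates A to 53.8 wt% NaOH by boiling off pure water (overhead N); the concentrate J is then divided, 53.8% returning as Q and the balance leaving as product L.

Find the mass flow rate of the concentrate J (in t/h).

385.6 t/h

Overall NaOH balance (none leaves overhead): NaOH in fresh feed = NaOH in product, i.e. 363×0.264 = (1−0.538)·J·0.538.
J = 95.832/(0.538×0.462) = 385.55 t/h.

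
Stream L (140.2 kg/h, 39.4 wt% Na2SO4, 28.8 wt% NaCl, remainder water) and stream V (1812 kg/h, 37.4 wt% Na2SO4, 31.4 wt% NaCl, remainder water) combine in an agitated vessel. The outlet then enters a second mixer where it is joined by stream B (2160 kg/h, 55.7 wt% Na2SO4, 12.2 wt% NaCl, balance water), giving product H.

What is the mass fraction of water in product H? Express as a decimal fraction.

0.3169

Overall, product flow = 4112.2 kg/h.
water in = 140.2×0.318 + 1812×0.312 + 2160×0.321 = 1303.3 kg/h.
water fraction in H = 0.3169.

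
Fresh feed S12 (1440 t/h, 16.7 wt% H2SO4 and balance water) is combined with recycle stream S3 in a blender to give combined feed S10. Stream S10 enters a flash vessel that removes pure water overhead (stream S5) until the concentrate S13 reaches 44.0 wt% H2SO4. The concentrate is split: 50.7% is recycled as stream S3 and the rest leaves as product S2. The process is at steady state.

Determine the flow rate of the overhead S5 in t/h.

893.5 t/h

Overall H2SO4 balance (none leaves overhead): H2SO4 in fresh feed = H2SO4 in product, i.e. 1440×0.167 = (1−0.507)·S13·0.440.
S13 = 240.48/(0.440×0.493) = 1108.6 t/h.
Recycle S3 = 0.507×1108.6 = 562.07 t/h.
Combined feed S10 = 1440 + 562.07 = 2002.1 t/h.
Overhead S5 = S10 − S13 = 2002.1 − 1108.6 = 893.45 t/h.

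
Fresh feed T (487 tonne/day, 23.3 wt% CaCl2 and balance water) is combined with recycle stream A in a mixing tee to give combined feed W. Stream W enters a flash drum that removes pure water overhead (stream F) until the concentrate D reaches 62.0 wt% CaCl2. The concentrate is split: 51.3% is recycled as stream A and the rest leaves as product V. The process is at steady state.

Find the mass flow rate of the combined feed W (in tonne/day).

Overall CaCl2 balance (none leaves overhead): CaCl2 in fresh feed = CaCl2 in product, i.e. 487×0.233 = (1−0.513)·D·0.620.
D = 113.47/(0.620×0.487) = 375.81 tonne/day.
Recycle A = 0.513×375.81 = 192.79 tonne/day.
Combined feed W = 487 + 192.79 = 679.79 tonne/day.

679.8 tonne/day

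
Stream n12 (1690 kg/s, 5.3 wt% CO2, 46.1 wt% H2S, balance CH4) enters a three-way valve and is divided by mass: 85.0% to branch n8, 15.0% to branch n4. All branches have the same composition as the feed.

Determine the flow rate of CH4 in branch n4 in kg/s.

Branch n4 total = 0.150×1690 = 253.5 kg/s.
CH4 in n4 = 0.486×253.5 = 123.2 kg/s.

123.2 kg/s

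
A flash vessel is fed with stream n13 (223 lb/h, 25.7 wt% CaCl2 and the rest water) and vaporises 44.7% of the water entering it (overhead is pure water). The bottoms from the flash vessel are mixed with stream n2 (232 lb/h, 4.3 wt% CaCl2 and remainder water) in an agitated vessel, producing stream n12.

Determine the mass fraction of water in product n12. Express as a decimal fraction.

Vapour removed = 0.447×0.743×223 = 74.063 lb/h; concentrate = 148.94 lb/h.
water reaching the mixer = 91.626 (from concentrate) + 232×0.957 = 313.65 lb/h.
Product flow = 148.94 + 232 = 380.94 lb/h; water fraction = 0.8234.

0.8234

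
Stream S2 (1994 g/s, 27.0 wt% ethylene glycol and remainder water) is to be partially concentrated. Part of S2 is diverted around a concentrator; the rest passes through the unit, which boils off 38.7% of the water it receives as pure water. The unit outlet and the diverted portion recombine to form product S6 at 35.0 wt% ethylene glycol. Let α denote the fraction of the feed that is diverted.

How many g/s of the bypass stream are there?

380.7 g/s

All 1994×0.270 = 538.38 g/s of ethylene glycol reaches S6, so S6 = 538.38/0.350 = 1538.2 g/s and vapour = 455.77 g/s.
The evaporator receives (1−α)·1994 of feed at 0.730 water and removes 0.387 of that water:
0.387×0.730×(1−α)×1994 = 455.77
(1−α) = 455.77/563.32 = 0.8091;  α = 0.1909.
Bypass flow = 0.1909×1994 = 380.71 g/s.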